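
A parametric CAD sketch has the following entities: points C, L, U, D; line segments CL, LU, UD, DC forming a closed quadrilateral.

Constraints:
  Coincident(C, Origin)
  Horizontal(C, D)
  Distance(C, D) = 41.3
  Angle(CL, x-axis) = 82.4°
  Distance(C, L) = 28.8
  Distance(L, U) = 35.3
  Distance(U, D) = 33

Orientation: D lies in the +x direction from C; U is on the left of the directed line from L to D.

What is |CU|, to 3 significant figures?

50.9

C is at the origin; C and D share the same y with |CD| = 41.3 and D in +x, so D = (41.3, 0). CL runs at 82.4° with |CL| = 28.8, so L = (3.81, 28.5). U is determined by |LU| = 35.3 and |UD| = 33.0 together: it lies at the intersection of circle(L, 35.3) and circle(D, 33.0). With |LD| = 47.1, the foot of the radical line on LD is 25.2 from L and the perpendicular offset is √(35.3² − 25.2²) = 24.7. Taking the left-of-LD solution: U = (38.8, 32.9).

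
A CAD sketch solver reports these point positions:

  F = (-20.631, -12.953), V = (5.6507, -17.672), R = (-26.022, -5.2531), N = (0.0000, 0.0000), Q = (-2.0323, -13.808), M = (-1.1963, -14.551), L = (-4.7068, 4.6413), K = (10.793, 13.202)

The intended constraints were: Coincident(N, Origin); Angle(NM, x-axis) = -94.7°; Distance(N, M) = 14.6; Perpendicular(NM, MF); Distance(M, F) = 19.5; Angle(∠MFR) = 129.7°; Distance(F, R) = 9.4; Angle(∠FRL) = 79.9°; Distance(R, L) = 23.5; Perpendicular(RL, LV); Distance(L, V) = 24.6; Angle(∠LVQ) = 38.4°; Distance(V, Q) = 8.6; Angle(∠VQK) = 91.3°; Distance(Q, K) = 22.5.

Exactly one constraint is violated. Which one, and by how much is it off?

Distance(Q, K) = 22.5 — off by 7.40.

N = (0.00, 0.00) ✓; NM at -94.70° ✓; |NM| = 14.60 ✓; ∠(NM, MF) = 90.00° ✓; |MF| = 19.50 ✓; ∠MFR = 129.7° ✓; |FR| = 9.400 ✓; ∠FRL = 79.90° ✓; |RL| = 23.50 ✓; ∠(RL, LV) = 90.00° ✓; |LV| = 24.60 ✓; ∠LVQ = 38.40° ✓; |VQ| = 8.600 ✓; ∠VQK = 91.30° ✓; |QK| = 29.90 ✗.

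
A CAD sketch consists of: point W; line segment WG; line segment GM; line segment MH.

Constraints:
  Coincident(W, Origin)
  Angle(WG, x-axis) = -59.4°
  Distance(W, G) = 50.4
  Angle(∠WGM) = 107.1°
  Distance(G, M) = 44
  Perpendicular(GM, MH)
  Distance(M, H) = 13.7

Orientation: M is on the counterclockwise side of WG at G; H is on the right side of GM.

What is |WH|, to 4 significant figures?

85.37

W is at the origin; WG runs at -59.4° with length 50.4, so G = 50.4·(cos -59.4°, sin -59.4°) = (25.66, -43.38). ∠WGM = 107.1°, so GM runs at -59.4° + (180° − 107.1°) = 13.50° from the x-axis; with |GM| = 44.0, M = G + 44.0·(cos 13.50°, sin 13.50°) = (68.44, -33.11). GM ⟂ MH; with |MH| = 13.7 on the right of GM, H = M + 13.7·(0.2334, -0.9724) = (71.64, -46.43). Then |WH| = |H − W| = 85.37.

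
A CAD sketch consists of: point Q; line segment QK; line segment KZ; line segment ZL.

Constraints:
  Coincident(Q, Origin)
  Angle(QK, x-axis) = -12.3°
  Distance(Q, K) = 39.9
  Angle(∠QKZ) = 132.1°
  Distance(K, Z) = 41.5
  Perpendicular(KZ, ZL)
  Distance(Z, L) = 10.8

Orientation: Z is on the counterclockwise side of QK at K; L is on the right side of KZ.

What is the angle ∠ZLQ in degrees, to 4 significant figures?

59.37°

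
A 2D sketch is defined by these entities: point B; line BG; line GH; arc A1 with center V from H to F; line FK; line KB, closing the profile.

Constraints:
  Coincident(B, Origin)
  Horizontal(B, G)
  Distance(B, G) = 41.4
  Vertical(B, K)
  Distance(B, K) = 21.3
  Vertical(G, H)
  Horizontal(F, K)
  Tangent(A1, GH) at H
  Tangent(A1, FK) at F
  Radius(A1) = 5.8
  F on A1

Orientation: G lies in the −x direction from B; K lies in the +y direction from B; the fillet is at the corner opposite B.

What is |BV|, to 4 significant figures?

38.83

B is at the origin; B and G share the same y with |BG| = 41.4 and G on the −x side, so G = (-41.40, 0.000). BK is vertical with |BK| = 21.3 and K on the +y side, so K = (0.000, 21.30). The virtual corner opposite B is at (-41.40, 21.30). The tangent condition forces VH to be normal to GH and tangency of A1 to FK means the radius VF is perpendicular to FK, with radius 5.8, so the center V sits 5.8 in from both sides at V = (-35.60, 15.50). Then |BV| = |V − B| = 38.83.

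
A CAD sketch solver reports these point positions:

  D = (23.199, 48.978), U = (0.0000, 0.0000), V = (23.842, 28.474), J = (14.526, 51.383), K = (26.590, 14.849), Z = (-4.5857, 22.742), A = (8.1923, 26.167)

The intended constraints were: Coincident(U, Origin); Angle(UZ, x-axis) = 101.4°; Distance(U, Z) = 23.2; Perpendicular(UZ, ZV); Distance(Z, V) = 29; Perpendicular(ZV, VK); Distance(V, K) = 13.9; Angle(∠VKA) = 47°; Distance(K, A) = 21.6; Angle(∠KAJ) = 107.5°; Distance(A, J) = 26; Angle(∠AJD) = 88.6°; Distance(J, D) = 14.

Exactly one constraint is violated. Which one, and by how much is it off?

Distance(J, D) = 14 — off by 5.00.

U = (0.00, 0.00) ✓; UZ at 101.4° ✓; |UZ| = 23.20 ✓; ∠(UZ, ZV) = 90.00° ✓; |ZV| = 29.00 ✓; ∠(ZV, VK) = 90.00° ✓; |VK| = 13.90 ✓; ∠VKA = 47.00° ✓; |KA| = 21.60 ✓; ∠KAJ = 107.5° ✓; |AJ| = 26.00 ✓; ∠AJD = 88.60° ✓; |JD| = 9.000 ✗.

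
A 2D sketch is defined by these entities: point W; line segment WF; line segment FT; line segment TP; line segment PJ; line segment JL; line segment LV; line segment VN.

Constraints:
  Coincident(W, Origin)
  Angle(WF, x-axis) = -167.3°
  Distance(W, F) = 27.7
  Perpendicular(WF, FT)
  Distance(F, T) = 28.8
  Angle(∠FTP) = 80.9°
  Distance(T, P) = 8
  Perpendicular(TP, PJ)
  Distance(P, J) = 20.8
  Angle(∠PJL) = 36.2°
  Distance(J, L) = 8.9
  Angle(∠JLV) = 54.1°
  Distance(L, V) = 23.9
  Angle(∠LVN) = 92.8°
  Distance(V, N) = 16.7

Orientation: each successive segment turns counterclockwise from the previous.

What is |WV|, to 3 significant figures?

11.8

W is at the origin; WF runs at -167.3° with length 27.7, so F = (-27.0, -6.09). WF ⟂ FT, so FT runs at -77.3°; with |FT| = 28.8, T = (-20.7, -34.2). ∠FTP = 80.9° gives TP at 21.8° from the x-axis; with |TP| = 8.0, P = (-13.3, -31.2). TP is perpendicular to PJ, so PJ runs at 112°; with |PJ| = 20.8, J = (-21.0, -11.9). ∠PJL = 36.2° gives JL at -104° from the x-axis; with |JL| = 8.9, L = (-23.2, -20.5). ∠JLV = 54.1° gives LV at 21.5° from the x-axis; with |LV| = 23.9, V = (-0.964, -11.8). Then |WV| = |V − W| = 11.8.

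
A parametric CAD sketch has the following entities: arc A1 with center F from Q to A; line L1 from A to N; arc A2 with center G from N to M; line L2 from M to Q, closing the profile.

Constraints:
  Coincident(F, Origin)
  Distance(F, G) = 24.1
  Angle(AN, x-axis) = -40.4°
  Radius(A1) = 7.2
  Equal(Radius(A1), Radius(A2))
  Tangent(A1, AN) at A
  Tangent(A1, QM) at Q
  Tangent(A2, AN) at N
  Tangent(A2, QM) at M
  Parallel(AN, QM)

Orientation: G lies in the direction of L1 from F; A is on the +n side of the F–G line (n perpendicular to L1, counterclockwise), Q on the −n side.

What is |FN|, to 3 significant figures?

25.2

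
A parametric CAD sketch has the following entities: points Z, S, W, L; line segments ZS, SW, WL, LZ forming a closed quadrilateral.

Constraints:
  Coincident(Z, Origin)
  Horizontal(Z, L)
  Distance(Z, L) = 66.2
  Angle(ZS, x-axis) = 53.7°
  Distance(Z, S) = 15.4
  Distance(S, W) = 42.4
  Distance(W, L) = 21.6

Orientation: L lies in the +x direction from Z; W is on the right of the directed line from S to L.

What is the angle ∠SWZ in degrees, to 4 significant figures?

19.00°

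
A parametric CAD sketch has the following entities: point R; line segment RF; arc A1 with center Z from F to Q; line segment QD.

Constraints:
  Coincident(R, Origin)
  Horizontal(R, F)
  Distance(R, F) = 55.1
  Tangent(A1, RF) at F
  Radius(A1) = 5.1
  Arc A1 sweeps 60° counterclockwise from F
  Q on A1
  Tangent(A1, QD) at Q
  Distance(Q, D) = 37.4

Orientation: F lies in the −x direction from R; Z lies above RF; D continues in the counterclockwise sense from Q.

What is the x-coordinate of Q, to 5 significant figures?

-50.683

The tangent condition forces ZF to be normal to RF, so Z = F + (0, 5.1) = (-55.100, 5.1000). On A1, F sits at bearing -90° from Z; a 60° counterclockwise sweep puts Q at bearing -30°, so Q = Z + 5.1·(cos -30°, sin -30°) = (-50.683, 2.5500). So Q.x = -50.683.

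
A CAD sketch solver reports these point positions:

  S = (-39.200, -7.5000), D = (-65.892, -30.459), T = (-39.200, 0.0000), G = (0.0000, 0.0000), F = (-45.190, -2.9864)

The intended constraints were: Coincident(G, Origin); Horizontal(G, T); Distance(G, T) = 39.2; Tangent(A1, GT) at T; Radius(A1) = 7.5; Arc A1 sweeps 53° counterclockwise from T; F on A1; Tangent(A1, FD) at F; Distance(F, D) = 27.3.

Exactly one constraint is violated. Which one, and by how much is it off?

Distance(F, D) = 27.3 — off by 7.10.

G = (0.00, 0.00) ✓; G.y = 0.00, T.y = 0.00 ✓; |GT| = 39.20 ✓; ∠(ST, TG) = 90.00° ✓; |ST| = 7.500 ✓; bearing(S→F) − bearing(S→T) = 53.00° ✓; |SF| = 7.500 ✓; ∠(SF, FD) = 90.00° ✓; |FD| = 34.40 ✗.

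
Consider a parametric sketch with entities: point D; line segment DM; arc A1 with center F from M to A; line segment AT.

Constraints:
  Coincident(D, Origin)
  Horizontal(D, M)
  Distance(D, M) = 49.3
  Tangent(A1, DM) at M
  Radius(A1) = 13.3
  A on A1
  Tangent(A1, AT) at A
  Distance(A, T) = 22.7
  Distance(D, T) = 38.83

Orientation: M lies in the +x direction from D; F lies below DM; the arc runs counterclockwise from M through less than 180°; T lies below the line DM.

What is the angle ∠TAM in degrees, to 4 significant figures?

148.3°

Checks: ∠(FM, MD) = 90.00° ✓; |FM| = 13.30 ✓; |FA| = 13.30 ✓; ∠(FA, AT) = 90.00° ✓; |AT| = 22.70 ✓; |DT| = 38.83 ✓.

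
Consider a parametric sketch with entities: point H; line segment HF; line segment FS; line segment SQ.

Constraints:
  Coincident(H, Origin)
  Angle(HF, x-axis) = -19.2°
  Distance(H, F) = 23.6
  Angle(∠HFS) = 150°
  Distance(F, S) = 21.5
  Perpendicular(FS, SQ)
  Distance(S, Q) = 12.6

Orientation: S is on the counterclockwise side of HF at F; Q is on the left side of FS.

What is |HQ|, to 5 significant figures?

41.946

H is at the origin; HF runs at -19.2° with length 23.6, so F = 23.6·(cos -19.2°, sin -19.2°) = (22.287, -7.7613). ∠HFS = 150.0°, so FS runs at -19.2° + (180° − 150.0°) = 10.800° from the x-axis; with |FS| = 21.5, S = F + 21.5·(cos 10.800°, sin 10.800°) = (43.406, -3.7326). FS is perpendicular to SQ; with |SQ| = 12.6 on the left of FS, Q = S + 12.6·(-0.18738, 0.98229) = (41.045, 8.6443). Then |HQ| = |Q − H| = 41.946.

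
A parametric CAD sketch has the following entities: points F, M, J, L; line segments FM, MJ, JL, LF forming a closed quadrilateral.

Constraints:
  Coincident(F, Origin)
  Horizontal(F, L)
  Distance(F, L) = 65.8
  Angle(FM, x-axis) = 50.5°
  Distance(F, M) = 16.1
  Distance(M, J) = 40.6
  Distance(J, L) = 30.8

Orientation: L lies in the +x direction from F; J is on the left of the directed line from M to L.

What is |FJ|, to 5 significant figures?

54.965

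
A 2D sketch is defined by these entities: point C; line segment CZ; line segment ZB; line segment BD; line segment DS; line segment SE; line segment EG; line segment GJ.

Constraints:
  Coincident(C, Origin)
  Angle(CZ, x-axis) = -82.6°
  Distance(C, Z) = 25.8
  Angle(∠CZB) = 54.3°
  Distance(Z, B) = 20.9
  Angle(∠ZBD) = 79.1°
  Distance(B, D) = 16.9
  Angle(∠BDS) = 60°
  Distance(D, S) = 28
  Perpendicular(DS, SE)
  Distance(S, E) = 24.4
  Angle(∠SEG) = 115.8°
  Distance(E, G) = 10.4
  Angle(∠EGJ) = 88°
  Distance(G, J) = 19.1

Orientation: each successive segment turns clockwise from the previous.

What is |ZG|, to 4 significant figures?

28.53

C is at the origin; CZ runs at -82.6° with length 25.8, so Z = (3.323, -25.59). ∠CZB = 54.3° gives ZB at 151.7° from the x-axis; with |ZB| = 20.9, B = (-15.08, -15.68). ∠ZBD = 79.1° gives BD at 50.80° from the x-axis; with |BD| = 16.9, D = (-4.398, -2.580). ∠BDS = 60.0° gives DS at -69.20° from the x-axis; with |DS| = 28.0, S = (5.545, -28.76). The perpendicularity gives SE at right angles to DS, so SE runs at -159.2°; with |SE| = 24.4, E = (-17.26, -37.42). ∠SEG = 115.8° gives EG at 136.6° from the x-axis; with |EG| = 10.4, G = (-24.82, -30.27). Then |ZG| = |G − Z| = 28.53.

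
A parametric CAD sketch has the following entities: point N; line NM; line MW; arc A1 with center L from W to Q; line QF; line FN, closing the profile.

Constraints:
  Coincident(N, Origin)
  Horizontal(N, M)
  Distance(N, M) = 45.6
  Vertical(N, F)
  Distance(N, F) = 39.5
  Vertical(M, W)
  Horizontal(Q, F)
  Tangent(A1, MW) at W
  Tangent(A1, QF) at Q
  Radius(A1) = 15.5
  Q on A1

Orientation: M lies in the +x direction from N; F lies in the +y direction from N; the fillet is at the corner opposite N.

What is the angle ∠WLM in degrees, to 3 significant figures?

57.1°

N is at the origin; N and M share the same y with |NM| = 45.6 and M on the +x side, so M = (45.6, 0.00). N and F share the same x with |NF| = 39.5 and F on the +y side, so F = (0.00, 39.5). The virtual corner opposite N is at (45.6, 39.5). The tangent condition forces LW to be normal to MW and tangency of A1 to QF means the radius LQ is perpendicular to QF, with radius 15.5, so the center L sits 15.5 in from both sides at L = (30.1, 24.0). That places the tangent points at W = (45.6, 24.0) on MW and Q = (30.1, 39.5) on QF. Then cos ∠WLM = LW·LM / (|LW||LM|), giving 57.1°.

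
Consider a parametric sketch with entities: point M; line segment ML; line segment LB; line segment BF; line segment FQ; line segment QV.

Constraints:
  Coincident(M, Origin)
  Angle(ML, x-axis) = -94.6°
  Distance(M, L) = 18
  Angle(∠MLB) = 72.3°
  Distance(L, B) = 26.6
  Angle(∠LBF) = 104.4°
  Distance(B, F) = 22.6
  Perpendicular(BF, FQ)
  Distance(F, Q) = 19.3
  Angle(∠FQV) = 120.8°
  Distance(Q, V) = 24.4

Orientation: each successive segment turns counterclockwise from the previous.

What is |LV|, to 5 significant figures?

10.224

M is at the origin; ML runs at -94.6° with length 18.0, so L = (-1.4436, -17.942). ∠MLB = 72.3° gives LB at 13.100° from the x-axis; with |LB| = 26.6, B = (24.464, -11.913). ∠LBF = 104.4° gives BF at 88.700° from the x-axis; with |BF| = 22.6, F = (24.977, 10.681). The perpendicularity gives FQ at right angles to BF, so FQ runs at 178.70°; with |FQ| = 19.3, Q = (5.6819, 11.119). ∠FQV = 120.8° gives QV at -122.10° from the x-axis; with |QV| = 24.4, V = (-7.2842, -9.5508). Then |LV| = |V − L| = 10.224.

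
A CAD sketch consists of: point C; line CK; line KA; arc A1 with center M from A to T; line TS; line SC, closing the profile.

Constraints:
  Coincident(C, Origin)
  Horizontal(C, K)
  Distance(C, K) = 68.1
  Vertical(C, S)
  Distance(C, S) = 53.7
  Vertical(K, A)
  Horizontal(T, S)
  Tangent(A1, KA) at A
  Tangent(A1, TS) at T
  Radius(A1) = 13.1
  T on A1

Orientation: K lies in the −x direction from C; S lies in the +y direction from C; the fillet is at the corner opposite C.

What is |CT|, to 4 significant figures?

76.87

C is at the origin; C and K share the same y with |CK| = 68.1 and K on the −x side, so K = (-68.10, 0.000). CS is vertical with |CS| = 53.7 and S on the +y side, so S = (0.000, 53.70). The virtual corner opposite C is at (-68.10, 53.70). Tangency of A1 to KA means the radius MA is perpendicular to KA and A1 meets TS tangentially, so MT is at right angles to TS, with radius 13.1, so the center M sits 13.1 in from both sides at M = (-55.00, 40.60). That places the tangent points at A = (-68.10, 40.60) on KA and T = (-55.00, 53.70) on TS. Then |CT| = |T − C| = 76.87.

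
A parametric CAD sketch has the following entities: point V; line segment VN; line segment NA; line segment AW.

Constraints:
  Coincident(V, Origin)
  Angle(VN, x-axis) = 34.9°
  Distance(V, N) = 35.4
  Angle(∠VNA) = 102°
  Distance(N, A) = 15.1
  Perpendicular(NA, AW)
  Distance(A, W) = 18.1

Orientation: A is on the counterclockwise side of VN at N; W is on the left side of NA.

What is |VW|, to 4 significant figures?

27.89

∠VNA = 102.0°, so NA runs at 34.9° + (180° − 102.0°) = 112.9° from the x-axis; with |NA| = 15.1, A = N + 15.1·(cos 112.9°, sin 112.9°) = (23.16, 34.16). The perpendicularity gives AW at right angles to NA; with |AW| = 18.1 on the left of NA, W = A + 18.1·(-0.9212, -0.3891) = (6.484, 27.12). Then |VW| = |W − V| = 27.89.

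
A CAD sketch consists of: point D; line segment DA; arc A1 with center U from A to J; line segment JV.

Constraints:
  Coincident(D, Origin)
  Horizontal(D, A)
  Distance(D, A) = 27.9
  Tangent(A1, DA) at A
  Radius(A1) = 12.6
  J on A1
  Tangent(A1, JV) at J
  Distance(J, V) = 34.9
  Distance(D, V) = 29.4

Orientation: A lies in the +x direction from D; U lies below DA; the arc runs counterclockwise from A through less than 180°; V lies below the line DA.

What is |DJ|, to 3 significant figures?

19.2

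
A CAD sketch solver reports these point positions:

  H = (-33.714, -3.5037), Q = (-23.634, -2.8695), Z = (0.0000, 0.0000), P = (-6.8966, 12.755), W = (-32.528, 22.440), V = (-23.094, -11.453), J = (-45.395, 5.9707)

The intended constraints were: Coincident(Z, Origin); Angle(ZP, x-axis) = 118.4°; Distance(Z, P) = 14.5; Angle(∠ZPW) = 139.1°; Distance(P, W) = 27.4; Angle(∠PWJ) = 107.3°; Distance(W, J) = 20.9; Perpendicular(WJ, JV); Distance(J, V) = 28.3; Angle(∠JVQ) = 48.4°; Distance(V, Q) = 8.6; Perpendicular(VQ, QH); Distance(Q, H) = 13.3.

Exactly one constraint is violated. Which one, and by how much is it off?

Distance(Q, H) = 13.3 — off by 3.20.

Z = (0.00, 0.00) ✓; ZP at 118.4° ✓; |ZP| = 14.50 ✓; ∠ZPW = 139.1° ✓; |PW| = 27.40 ✓; ∠PWJ = 107.3° ✓; |WJ| = 20.90 ✓; ∠(WJ, JV) = 90.00° ✓; |JV| = 28.30 ✓; ∠JVQ = 48.40° ✓; |VQ| = 8.600 ✓; ∠(VQ, QH) = 90.00° ✓; |QH| = 10.10 ✗.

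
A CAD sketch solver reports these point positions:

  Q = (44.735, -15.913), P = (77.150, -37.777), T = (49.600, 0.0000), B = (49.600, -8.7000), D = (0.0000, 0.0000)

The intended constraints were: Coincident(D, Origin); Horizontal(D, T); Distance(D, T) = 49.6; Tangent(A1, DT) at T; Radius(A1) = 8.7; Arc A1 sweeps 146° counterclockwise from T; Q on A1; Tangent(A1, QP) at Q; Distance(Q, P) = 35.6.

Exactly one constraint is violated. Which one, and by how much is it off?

Distance(Q, P) = 35.6 — off by 3.50.

D = (0.00, 0.00) ✓; D.y = 0.00, T.y = 0.00 ✓; |DT| = 49.60 ✓; ∠(BT, TD) = 90.00° ✓; |BT| = 8.700 ✓; bearing(B→Q) − bearing(B→T) = 146.0° ✓; |BQ| = 8.700 ✓; ∠(BQ, QP) = 90.00° ✓; |QP| = 39.10 ✗.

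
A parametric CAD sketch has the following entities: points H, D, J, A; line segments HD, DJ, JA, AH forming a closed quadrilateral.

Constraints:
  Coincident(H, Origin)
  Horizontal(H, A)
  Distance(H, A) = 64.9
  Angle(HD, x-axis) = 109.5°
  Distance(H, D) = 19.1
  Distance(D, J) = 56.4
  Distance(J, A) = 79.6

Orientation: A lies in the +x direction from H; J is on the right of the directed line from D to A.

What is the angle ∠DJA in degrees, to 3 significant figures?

62.7°

Checks: |DJ| = 56.40 ✓; |JA| = 79.60 ✓.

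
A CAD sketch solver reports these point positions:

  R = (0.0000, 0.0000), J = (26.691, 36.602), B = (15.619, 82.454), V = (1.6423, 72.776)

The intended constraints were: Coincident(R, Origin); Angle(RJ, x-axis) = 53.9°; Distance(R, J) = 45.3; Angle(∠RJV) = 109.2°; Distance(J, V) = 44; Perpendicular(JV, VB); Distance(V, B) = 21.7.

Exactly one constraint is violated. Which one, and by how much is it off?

Distance(V, B) = 21.7 — off by 4.70.

R = (0.00, 0.00) ✓; RJ at 53.90° ✓; |RJ| = 45.30 ✓; ∠RJV = 109.2° ✓; |JV| = 44.00 ✓; ∠(JV, VB) = 90.00° ✓; |VB| = 17.00 ✗.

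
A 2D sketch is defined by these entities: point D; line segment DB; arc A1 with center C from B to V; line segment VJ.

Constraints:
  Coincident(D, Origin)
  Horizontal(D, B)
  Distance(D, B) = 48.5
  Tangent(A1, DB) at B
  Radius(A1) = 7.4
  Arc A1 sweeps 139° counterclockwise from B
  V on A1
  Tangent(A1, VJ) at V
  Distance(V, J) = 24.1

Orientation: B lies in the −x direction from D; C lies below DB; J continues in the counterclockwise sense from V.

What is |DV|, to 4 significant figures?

54.91

Tangency of A1 to DB means the radius CB is perpendicular to DB, so C = B + (0, -7.4) = (-48.50, -7.400). On A1, B sits at bearing 90° from C; a 139° counterclockwise sweep puts V at bearing 229°, so V = C + 7.4·(cos 229°, sin 229°) = (-53.35, -12.98). Then |DV| = |V − D| = 54.91.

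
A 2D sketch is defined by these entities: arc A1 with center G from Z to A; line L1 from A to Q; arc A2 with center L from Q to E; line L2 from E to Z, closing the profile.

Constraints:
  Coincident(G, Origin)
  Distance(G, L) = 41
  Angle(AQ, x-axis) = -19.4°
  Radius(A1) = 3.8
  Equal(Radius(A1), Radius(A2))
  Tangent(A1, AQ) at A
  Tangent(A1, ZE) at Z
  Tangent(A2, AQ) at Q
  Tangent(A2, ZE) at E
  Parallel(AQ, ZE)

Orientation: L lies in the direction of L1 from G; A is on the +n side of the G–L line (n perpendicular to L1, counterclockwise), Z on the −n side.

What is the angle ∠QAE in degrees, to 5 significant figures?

10.501°

The slot axis is L1's direction at -19.4°, so u = (cos -19.4°, sin -19.4°) = (0.94322, -0.33216) and n = (−sin -19.4°, cos -19.4°) = (0.33216, 0.94322). G is at the origin and L lies 41.0 along u from G, so L = 41.0·u = (38.672, -13.619). Tangency of A1 to both parallel lines with radius 3.8 puts A and Z at G ± 3.8·n: A = (1.2622, 3.5842), Z = (-1.2622, -3.5842). Equal radii place Q and E the same way about L: Q = L + 3.8·n = (39.934, -10.034), E = L − 3.8·n = (37.410, -17.203). Then cos ∠QAE = AQ·AE / (|AQ||AE|), giving 10.501°.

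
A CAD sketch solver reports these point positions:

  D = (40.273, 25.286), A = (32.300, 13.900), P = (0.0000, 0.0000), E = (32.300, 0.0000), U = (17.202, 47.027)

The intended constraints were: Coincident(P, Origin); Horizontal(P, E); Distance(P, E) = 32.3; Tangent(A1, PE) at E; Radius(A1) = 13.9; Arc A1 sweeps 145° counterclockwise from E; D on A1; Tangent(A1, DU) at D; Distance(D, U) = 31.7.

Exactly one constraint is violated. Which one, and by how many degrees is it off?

Tangent(A1, DU) at D — off by 8.30°.

P = (0.00, 0.00) ✓; P.y = 0.00, E.y = 0.00 ✓; |PE| = 32.30 ✓; ∠(AE, EP) = 90.00° ✓; |AE| = 13.90 ✓; bearing(A→D) − bearing(A→E) = 145.0° ✓; |AD| = 13.90 ✓; ∠(AD, DU) = 98.30° ✗; |DU| = 31.70 ✓.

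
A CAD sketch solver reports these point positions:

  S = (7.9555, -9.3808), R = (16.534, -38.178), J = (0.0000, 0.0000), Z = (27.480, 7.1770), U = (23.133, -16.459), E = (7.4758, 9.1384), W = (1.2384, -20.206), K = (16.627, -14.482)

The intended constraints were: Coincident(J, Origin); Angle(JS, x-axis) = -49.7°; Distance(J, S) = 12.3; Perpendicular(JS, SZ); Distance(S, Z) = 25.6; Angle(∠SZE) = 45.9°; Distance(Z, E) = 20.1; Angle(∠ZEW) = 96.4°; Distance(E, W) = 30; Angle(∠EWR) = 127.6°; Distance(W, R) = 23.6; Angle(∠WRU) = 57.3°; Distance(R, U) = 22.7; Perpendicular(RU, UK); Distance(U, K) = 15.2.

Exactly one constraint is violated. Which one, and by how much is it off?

Distance(U, K) = 15.2 — off by 8.40.

J = (0.00, 0.00) ✓; JS at -49.70° ✓; |JS| = 12.30 ✓; ∠(JS, SZ) = 90.00° ✓; |SZ| = 25.60 ✓; ∠SZE = 45.90° ✓; |ZE| = 20.10 ✓; ∠ZEW = 96.40° ✓; |EW| = 30.00 ✓; ∠EWR = 127.6° ✓; |WR| = 23.60 ✓; ∠WRU = 57.30° ✓; |RU| = 22.70 ✓; ∠(RU, UK) = 90.00° ✓; |UK| = 6.800 ✗.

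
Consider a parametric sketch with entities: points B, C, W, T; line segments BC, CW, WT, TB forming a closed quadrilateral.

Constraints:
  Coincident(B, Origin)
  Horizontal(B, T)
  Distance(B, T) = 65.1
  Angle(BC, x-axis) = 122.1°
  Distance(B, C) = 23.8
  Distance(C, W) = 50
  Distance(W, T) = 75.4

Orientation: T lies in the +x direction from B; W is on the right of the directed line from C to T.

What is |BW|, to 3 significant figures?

29.5

Checks: |CW| = 50.00 ✓; |WT| = 75.40 ✓.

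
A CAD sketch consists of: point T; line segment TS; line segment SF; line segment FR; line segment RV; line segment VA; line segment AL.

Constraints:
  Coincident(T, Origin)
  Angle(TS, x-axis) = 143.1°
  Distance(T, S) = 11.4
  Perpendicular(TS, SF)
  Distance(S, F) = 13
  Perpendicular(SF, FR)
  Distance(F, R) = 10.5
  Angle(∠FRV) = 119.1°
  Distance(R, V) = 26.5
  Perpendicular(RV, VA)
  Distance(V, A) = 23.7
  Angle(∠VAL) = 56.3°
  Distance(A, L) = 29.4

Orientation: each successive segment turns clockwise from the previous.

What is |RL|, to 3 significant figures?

7.66

RV is perpendicular to VA, so VA runs at 172°; with |VA| = 23.7, A = (-20.0, -12.1). ∠VAL = 56.3° gives AL at 48.5° from the x-axis; with |AL| = 29.4, L = (-0.510, 9.92). Then |RL| = |L − R| = 7.66.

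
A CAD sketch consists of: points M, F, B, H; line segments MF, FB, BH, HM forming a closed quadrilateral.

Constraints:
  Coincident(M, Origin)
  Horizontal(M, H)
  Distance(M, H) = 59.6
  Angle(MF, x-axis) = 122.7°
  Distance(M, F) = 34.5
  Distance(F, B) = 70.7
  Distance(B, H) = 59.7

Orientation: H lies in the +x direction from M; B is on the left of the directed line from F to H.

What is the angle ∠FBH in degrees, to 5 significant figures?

79.085°

Checks: |FB| = 70.70 ✓; |BH| = 59.70 ✓.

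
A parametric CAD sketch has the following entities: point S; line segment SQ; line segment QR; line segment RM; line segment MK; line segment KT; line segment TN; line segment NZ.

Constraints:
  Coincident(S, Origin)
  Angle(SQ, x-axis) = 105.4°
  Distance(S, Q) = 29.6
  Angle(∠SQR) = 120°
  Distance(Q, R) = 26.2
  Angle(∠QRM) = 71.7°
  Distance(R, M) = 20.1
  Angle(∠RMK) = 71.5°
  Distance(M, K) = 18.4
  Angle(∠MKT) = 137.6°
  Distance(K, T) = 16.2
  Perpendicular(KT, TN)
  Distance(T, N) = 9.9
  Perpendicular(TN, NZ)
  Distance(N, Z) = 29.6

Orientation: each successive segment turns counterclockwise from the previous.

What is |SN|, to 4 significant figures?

44.26

S is at the origin; SQ runs at 105.4° with length 29.6, so Q = (-7.860, 28.54). ∠SQR = 120.0° gives QR at 165.4° from the x-axis; with |QR| = 26.2, R = (-33.21, 35.14). ∠QRM = 71.7° gives RM at -86.30° from the x-axis; with |RM| = 20.1, M = (-31.92, 15.08). ∠RMK = 71.5° gives MK at 22.20° from the x-axis; with |MK| = 18.4, K = (-14.88, 22.04). ∠MKT = 137.6° gives KT at 64.60° from the x-axis; with |KT| = 16.2, T = (-7.933, 36.67). KT is perpendicular to TN, so TN runs at 154.6°; with |TN| = 9.9, N = (-16.88, 40.92). Then |SN| = |N − S| = 44.26.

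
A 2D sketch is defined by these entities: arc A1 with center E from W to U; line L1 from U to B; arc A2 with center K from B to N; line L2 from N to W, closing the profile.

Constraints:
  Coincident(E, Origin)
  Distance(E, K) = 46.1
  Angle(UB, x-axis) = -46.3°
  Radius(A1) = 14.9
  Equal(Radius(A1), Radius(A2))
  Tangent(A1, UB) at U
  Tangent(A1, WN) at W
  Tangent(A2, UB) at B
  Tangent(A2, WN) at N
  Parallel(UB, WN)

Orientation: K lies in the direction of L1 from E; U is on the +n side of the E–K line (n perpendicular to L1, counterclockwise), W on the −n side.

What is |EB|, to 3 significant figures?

48.4

Tangency of A1 to both parallel lines with radius 14.9 puts U and W at E ± 14.9·n: U = (10.8, 10.3), W = (-10.8, -10.3). Equal radii place B and N the same way about K: B = K + 14.9·n = (42.6, -23.0), N = K − 14.9·n = (21.1, -43.6). Then |EB| = |B − E| = 48.4.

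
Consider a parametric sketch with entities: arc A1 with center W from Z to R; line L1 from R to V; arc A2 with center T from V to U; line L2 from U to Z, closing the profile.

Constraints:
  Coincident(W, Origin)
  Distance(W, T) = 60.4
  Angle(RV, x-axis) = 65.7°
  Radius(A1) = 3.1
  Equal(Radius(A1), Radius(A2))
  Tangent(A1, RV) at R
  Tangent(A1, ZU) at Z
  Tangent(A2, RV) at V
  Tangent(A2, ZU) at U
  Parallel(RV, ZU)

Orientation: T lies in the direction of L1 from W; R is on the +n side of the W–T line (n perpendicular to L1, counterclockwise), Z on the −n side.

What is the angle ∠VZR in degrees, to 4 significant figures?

84.14°

Tangency of A1 to both parallel lines with radius 3.1 puts R and Z at W ± 3.1·n: R = (-2.825, 1.276), Z = (2.825, -1.276). Equal radii place V and U the same way about T: V = T + 3.1·n = (22.03, 56.32), U = T − 3.1·n = (27.68, 53.77). Then cos ∠VZR = ZV·ZR / (|ZV||ZR|), giving 84.14°.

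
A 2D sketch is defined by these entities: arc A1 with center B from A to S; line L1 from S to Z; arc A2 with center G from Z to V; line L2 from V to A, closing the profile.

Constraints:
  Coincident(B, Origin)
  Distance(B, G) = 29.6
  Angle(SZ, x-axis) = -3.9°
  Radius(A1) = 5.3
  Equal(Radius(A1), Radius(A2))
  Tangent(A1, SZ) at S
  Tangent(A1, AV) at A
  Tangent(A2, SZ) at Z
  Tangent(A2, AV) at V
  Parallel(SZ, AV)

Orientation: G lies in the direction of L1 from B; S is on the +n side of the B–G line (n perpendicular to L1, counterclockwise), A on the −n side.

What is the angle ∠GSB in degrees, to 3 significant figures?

79.8°

The slot axis is L1's direction at -3.9°, so u = (cos -3.9°, sin -3.9°) = (0.998, -0.0680) and n = (−sin -3.9°, cos -3.9°) = (0.0680, 0.998). B is at the origin and G lies 29.6 along u from B, so G = 29.6·u = (29.5, -2.01). Tangency of A1 to both parallel lines with radius 5.3 puts S and A at B ± 5.3·n: S = (0.360, 5.29), A = (-0.360, -5.29). Then cos ∠GSB = SG·SB / (|SG||SB|), giving 79.8°.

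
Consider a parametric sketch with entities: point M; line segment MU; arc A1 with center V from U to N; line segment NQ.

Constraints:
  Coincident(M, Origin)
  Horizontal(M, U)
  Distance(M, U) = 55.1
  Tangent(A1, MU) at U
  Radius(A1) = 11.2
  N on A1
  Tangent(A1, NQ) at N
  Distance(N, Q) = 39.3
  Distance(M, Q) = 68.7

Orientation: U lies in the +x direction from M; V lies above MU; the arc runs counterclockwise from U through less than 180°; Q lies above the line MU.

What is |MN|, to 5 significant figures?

67.003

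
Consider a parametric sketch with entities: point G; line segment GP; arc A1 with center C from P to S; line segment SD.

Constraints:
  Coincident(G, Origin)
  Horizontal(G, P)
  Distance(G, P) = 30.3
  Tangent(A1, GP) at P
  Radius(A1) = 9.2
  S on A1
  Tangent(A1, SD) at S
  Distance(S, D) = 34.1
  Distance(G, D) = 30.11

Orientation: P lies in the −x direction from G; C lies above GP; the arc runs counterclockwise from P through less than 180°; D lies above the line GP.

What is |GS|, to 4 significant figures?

23.38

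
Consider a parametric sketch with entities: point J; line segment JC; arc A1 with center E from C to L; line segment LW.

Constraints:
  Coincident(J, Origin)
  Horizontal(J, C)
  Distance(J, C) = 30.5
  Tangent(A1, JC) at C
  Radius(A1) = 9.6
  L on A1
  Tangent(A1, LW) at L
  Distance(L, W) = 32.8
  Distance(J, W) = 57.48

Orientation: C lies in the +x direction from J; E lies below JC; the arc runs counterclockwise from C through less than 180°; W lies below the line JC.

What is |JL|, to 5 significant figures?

26.371

J is at the origin; J and C share the same y with |JC| = 30.5 and C on the +x side, so C = (30.500, 0.0000). Tangency of A1 to JC means the radius EC is perpendicular to JC, so E = C + (0, -9.6) = (30.500, -9.6000). Since EL ⟂ LW (tangency), |EW| = √(9.6² + 32.8²) = 34.176 regardless of where L sits on A1. So W lies on both circle(J, 57.48) and circle(E, 34.176); the below-JC intersection is W = (38.280, -42.879). L is the foot of the tangent from W: L = (22.142, -14.323).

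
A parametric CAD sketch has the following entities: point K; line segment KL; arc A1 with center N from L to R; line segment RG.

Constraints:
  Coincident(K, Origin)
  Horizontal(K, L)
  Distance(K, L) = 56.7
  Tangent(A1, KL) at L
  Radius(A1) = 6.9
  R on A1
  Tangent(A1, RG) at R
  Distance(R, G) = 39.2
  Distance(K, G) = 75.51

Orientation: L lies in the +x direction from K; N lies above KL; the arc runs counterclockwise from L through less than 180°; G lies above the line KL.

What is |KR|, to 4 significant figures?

64.02

Checks: |NL| = 6.900 ✓; |NR| = 6.900 ✓; ∠(NR, RG) = 90.00° ✓; |RG| = 39.20 ✓; |KG| = 75.51 ✓.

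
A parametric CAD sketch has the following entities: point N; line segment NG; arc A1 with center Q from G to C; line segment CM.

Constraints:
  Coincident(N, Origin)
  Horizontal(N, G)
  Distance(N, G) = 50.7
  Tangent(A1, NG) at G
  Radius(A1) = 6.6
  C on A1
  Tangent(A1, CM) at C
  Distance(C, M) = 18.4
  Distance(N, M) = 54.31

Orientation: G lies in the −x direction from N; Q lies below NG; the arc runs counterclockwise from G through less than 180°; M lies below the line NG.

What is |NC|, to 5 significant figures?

57.336

Checks: N = (0.00, 0.00) ✓; |QC| = 6.600 ✓; ∠(QC, CM) = 90.00° ✓; |CM| = 18.40 ✓; |NM| = 54.31 ✓.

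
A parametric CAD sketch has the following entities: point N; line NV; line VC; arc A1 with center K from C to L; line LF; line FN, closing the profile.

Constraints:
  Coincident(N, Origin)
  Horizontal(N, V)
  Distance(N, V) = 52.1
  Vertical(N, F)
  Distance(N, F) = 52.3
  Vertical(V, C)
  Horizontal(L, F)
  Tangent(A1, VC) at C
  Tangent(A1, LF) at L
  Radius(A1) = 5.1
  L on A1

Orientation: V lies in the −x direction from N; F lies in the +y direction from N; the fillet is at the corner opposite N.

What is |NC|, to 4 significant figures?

70.30

N is at the origin; NV is horizontal with |NV| = 52.1 and V on the −x side, so V = (-52.10, 0.000). N and F share the same x with |NF| = 52.3 and F on the +y side, so F = (0.000, 52.30). The virtual corner opposite N is at (-52.10, 52.30). A1 meets VC tangentially, so KC is at right angles to VC and tangency of A1 to LF means the radius KL is perpendicular to LF, with radius 5.1, so the center K sits 5.1 in from both sides at K = (-47.00, 47.20). That places the tangent points at C = (-52.10, 47.20) on VC and L = (-47.00, 52.30) on LF. Then |NC| = |C − N| = 70.30.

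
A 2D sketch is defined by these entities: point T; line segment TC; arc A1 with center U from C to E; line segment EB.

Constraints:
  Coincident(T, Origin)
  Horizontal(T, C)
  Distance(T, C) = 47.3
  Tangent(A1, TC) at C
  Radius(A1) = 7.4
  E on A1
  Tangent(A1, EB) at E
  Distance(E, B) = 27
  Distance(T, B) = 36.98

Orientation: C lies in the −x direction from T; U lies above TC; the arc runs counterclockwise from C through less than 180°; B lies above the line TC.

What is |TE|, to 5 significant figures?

41.241

T is at the origin; T and C share the same y with |TC| = 47.3 and C on the −x side, so C = (-47.300, 0.0000). A1 meets TC tangentially, so UC is at right angles to TC, so U = C + (0, 7.4) = (-47.300, 7.4000). Since UE ⟂ EB (tangency), |UB| = √(7.4² + 27.0²) = 27.996 regardless of where E sits on A1. So B lies on both circle(T, 36.98) and circle(U, 27.996); the above-TC intersection is B = (-26.339, 25.958). E is the foot of the tangent from B: E = (-41.105, 3.3530).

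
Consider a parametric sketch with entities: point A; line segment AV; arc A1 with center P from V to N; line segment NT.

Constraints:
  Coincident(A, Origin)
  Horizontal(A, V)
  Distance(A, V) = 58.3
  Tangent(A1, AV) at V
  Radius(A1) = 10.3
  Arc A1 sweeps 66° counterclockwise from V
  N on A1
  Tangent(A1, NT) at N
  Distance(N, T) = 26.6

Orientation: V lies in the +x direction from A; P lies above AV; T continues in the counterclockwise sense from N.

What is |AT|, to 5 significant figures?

84.212

On A1, V sits at bearing -90° from P; a 66° counterclockwise sweep puts N at bearing -24°, so N = P + 10.3·(cos -24°, sin -24°) = (67.710, 6.1106). The tangent condition forces PN to be normal to NT, so NT runs along (−sin -24°, cos -24°); with |NT| = 26.6, T = (78.529, 30.411). Then |AT| = |T − A| = 84.212.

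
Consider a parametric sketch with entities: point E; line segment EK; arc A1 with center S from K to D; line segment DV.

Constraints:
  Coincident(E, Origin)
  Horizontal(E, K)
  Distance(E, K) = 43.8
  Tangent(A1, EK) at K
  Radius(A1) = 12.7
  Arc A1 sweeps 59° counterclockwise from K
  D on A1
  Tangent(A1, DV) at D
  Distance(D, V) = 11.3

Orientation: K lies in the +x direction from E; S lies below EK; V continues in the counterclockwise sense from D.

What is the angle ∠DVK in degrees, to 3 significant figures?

15.5°

E is at the origin; EK is horizontal with |EK| = 43.8 and K on the +x side, so K = (43.8, 0.00). Tangency of A1 to EK means the radius SK is perpendicular to EK, so S = K + (0, -12.7) = (43.8, -12.7). On A1, K sits at bearing 90° from S; a 59° counterclockwise sweep puts D at bearing 149°, so D = S + 12.7·(cos 149°, sin 149°) = (32.9, -6.16). The tangent condition forces SD to be normal to DV, so DV runs along (−sin 149°, cos 149°); with |DV| = 11.3, V = (27.1, -15.8). Then cos ∠DVK = VD·VK / (|VD||VK|), giving 15.5°.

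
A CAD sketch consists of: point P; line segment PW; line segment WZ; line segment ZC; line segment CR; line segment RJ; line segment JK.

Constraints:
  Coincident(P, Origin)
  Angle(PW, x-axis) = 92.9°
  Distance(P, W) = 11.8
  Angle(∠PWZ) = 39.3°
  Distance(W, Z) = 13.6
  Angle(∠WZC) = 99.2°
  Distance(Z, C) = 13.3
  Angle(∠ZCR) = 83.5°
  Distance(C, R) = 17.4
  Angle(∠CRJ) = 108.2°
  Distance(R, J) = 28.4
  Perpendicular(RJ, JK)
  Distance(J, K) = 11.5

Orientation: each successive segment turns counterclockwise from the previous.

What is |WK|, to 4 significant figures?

16.72

P is at the origin; PW runs at 92.9° with length 11.8, so W = (-0.5970, 11.78). ∠PWZ = 39.3° gives WZ at -126.4° from the x-axis; with |WZ| = 13.6, Z = (-8.667, 0.8383). ∠WZC = 99.2° gives ZC at -45.60° from the x-axis; with |ZC| = 13.3, C = (0.6380, -8.664). ∠ZCR = 83.5° gives CR at 50.90° from the x-axis; with |CR| = 17.4, R = (11.61, 4.839). ∠CRJ = 108.2° gives RJ at 122.7° from the x-axis; with |RJ| = 28.4, J = (-3.731, 28.74). RJ is perpendicular to JK, so JK runs at -147.3°; with |JK| = 11.5, K = (-13.41, 22.53). Then |WK| = |K − W| = 16.72.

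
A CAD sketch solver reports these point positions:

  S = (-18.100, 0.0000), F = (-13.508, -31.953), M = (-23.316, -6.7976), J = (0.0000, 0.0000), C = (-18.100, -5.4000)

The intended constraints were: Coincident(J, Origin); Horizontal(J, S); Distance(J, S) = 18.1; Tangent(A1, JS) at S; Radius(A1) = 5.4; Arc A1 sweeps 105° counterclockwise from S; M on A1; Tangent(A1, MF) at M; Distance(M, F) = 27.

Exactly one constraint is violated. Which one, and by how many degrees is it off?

Tangent(A1, MF) at M — off by 6.30°.

J = (0.00, 0.00) ✓; J.y = 0.00, S.y = 0.00 ✓; |JS| = 18.10 ✓; ∠(CS, SJ) = 90.00° ✓; |CS| = 5.400 ✓; bearing(C→M) − bearing(C→S) = 105.0° ✓; |CM| = 5.400 ✓; ∠(CM, MF) = 83.70° ✗; |MF| = 27.00 ✓.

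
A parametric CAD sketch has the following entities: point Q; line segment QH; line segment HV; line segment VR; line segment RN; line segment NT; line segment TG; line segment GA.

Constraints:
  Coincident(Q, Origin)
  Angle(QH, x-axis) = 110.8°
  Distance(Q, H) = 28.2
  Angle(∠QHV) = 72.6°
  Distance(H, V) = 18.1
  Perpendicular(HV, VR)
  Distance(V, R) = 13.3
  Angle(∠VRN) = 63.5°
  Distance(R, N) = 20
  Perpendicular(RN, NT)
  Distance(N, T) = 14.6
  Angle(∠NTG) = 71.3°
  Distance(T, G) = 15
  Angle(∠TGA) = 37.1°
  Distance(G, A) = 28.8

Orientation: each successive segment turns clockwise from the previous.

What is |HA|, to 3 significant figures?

11.4

Q is at the origin; QH runs at 110.8° with length 28.2, so H = (-10.0, 26.4). ∠QHV = 72.6° gives HV at 3.40° from the x-axis; with |HV| = 18.1, V = (8.05, 27.4). HV ⟂ VR, so VR runs at -86.6°; with |VR| = 13.3, R = (8.84, 14.2). ∠VRN = 63.5° gives RN at 157° from the x-axis; with |RN| = 20.0, N = (-9.55, 22.0). The perpendicularity gives NT at right angles to RN, so NT runs at 66.9°; with |NT| = 14.6, T = (-3.83, 35.4). ∠NTG = 71.3° gives TG at -41.8° from the x-axis; with |TG| = 15.0, G = (7.36, 25.4). ∠TGA = 37.1° gives GA at 175° from the x-axis; with |GA| = 28.8, A = (-21.3, 27.8). Then |HA| = |A − H| = 11.4.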